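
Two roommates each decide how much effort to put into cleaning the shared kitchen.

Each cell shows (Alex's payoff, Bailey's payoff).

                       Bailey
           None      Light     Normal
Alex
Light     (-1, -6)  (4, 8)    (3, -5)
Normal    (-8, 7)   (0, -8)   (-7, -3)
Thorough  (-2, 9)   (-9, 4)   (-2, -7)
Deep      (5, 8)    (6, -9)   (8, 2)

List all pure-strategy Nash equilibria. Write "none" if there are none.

For each strategy profile, look for a profitable unilateral deviation.
(Light, None): Alex can switch to Deep (-1 → 5). Not NE.
(Light, Light): Alex can switch to Deep (4 → 6). Not NE.
(Light, Normal): Alex can switch to Deep (3 → 8). Not NE.
(Normal, None): Alex can switch to Light (-8 → -1). Not NE.
(Normal, Light): Alex can switch to Light (0 → 4). Not NE.
(Normal, Normal): Alex can switch to Light (-7 → 3). Not NE.
(Thorough, None): Alex can switch to Light (-2 → -1). Not NE.
(Thorough, Light): Alex can switch to Light (-9 → 4). Not NE.
(Thorough, Normal): Alex can switch to Light (-2 → 3). Not NE.
(Deep, None): Alex gets 5, best alternative -1; Bailey gets 8, best alternative 2. No profitable deviation — NE.
(Deep, Light): Bailey can switch to None (-9 → 8). Not NE.
(Deep, Normal): Bailey can switch to None (2 → 8). Not NE.

The unique pure-strategy Nash equilibrium is (Deep, None).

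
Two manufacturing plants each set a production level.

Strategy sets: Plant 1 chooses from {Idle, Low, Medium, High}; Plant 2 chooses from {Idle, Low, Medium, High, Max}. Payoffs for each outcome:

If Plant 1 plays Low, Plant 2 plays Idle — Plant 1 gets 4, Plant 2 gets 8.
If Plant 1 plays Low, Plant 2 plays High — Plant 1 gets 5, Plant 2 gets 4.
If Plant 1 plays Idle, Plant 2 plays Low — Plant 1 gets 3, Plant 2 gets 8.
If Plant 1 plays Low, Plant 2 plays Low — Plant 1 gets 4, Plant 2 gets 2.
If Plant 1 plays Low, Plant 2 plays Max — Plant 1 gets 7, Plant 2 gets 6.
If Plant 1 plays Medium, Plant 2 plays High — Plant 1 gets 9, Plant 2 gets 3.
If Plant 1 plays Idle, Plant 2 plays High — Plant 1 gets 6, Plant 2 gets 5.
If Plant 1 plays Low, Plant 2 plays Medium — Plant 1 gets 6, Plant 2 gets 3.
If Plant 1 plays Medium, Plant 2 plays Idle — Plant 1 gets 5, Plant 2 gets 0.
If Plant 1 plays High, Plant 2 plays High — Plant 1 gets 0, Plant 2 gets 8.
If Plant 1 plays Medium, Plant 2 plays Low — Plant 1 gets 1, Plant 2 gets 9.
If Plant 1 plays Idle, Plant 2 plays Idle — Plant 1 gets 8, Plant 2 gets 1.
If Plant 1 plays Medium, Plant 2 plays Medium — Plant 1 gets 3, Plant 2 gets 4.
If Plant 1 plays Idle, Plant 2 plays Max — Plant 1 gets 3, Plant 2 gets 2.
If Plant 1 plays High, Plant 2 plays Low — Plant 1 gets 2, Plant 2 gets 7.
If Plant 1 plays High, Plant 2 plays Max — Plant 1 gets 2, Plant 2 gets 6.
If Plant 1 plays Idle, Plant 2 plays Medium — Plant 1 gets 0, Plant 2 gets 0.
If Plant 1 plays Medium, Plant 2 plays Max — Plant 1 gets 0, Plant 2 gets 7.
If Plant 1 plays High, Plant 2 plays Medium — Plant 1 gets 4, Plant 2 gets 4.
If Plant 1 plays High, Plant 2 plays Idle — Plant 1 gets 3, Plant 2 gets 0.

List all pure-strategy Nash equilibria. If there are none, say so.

(Idle, Idle): Plant 2 can switch to Low (1 → 8). Not NE.
(Idle, Low): Plant 1 can switch to Low (3 → 4). Not NE.
(Idle, Medium): Plant 1 can switch to Low (0 → 6). Not NE.
(Idle, High): Plant 1 can switch to Medium (6 → 9). Not NE.
(Idle, Max): Plant 1 can switch to Low (3 → 7). Not NE.
(Low, Idle): Plant 1 can switch to Idle (4 → 8). Not NE.
(Low, Low): Plant 2 can switch to Idle (2 → 8). Not NE.
(Low, Medium): Plant 2 can switch to Idle (3 → 8). Not NE.
(Low, High): Plant 1 can switch to Idle (5 → 6). Not NE.
(Low, Max): Plant 2 can switch to Idle (6 → 8). Not NE.
(Medium, Idle): Plant 1 can switch to Idle (5 → 8). Not NE.
(Medium, Low): Plant 1 can switch to Idle (1 → 3). Not NE.
(The remaining 8 profiles each have a profitable deviation by the same check.)

No pure-strategy Nash equilibrium.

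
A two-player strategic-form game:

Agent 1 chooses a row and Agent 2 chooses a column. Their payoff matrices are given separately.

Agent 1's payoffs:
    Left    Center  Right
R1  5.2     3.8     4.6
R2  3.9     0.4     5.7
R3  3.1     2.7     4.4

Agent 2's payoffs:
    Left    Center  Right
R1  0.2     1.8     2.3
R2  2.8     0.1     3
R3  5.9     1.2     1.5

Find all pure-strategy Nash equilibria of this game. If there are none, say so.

Agent 1 against Left: payoffs 5.2, 3.9, 3.1 → best response R1.
Agent 1 against Center: payoffs 3.8, 0.4, 2.7 → best response R1.
Agent 1 against Right: payoffs 4.6, 5.7, 4.4 → best response R2.
Agent 2 against R1: payoffs 0.2, 1.8, 2.3 → best response Right.
Agent 2 against R2: payoffs 2.8, 0.1, 3 → best response Right.
Agent 2 against R3: payoffs 5.9, 1.2, 1.5 → best response Left.
Mutual best responses: (R2, Right).

(R2, Right)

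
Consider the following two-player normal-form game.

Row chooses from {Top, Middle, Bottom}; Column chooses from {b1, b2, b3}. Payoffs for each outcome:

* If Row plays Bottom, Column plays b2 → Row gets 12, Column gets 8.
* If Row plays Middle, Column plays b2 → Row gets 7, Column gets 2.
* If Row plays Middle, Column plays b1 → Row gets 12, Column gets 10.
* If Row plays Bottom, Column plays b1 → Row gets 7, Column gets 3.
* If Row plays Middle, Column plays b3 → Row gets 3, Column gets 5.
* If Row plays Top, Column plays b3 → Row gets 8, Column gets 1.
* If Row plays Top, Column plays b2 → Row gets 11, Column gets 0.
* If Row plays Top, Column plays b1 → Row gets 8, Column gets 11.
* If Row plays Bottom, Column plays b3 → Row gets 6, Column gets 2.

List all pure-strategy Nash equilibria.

(Middle, b1) and (Bottom, b2)

Mark each player's best response to every combination of opponents' strategies; a profile where every player is best-responding is a pure Nash equilibrium.
Row against b1: payoffs 8, 12, 7 → best response Middle.
Row against b2: payoffs 11, 7, 12 → best response Bottom.
Row against b3: payoffs 8, 3, 6 → best response Top.
Column against Top: payoffs 11, 0, 1 → best response b1.
Column against Middle: payoffs 10, 2, 5 → best response b1.
Column against Bottom: payoffs 3, 8, 2 → best response b2.
Mutual best responses: (Middle, b1); (Bottom, b2).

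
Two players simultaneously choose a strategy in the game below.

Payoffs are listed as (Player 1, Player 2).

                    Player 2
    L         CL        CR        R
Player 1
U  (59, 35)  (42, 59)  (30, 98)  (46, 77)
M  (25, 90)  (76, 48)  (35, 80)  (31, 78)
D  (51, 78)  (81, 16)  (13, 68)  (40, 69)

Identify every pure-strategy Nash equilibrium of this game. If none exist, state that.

none

Player 1 against L: payoffs 59, 25, 51 → best response U.
Player 1 against CL: payoffs 42, 76, 81 → best response D.
Player 1 against CR: payoffs 30, 35, 13 → best response M.
Player 1 against R: payoffs 46, 31, 40 → best response U.
Player 2 against U: payoffs 35, 59, 98, 77 → best response CR.
Player 2 against M: payoffs 90, 48, 80, 78 → best response L.
Player 2 against D: payoffs 78, 16, 68, 69 → best response L.
No profile is a mutual best response for all players.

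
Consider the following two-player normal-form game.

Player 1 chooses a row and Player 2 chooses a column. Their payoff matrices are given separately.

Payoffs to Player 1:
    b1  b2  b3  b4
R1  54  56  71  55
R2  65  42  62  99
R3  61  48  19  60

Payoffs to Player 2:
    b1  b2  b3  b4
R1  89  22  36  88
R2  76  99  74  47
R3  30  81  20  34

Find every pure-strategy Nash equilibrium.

Player 1 against b1: payoffs 54, 65, 61 → best response R2.
Player 1 against b2: payoffs 56, 42, 48 → best response R1.
Player 1 against b3: payoffs 71, 62, 19 → best response R1.
Player 1 against b4: payoffs 55, 99, 60 → best response R2.
Player 2 against R1: payoffs 89, 22, 36, 88 → best response b1.
Player 2 against R2: payoffs 76, 99, 74, 47 → best response b2.
Player 2 against R3: payoffs 30, 81, 20, 34 → best response b2.
No profile is a mutual best response for all players.

No pure-strategy Nash equilibrium.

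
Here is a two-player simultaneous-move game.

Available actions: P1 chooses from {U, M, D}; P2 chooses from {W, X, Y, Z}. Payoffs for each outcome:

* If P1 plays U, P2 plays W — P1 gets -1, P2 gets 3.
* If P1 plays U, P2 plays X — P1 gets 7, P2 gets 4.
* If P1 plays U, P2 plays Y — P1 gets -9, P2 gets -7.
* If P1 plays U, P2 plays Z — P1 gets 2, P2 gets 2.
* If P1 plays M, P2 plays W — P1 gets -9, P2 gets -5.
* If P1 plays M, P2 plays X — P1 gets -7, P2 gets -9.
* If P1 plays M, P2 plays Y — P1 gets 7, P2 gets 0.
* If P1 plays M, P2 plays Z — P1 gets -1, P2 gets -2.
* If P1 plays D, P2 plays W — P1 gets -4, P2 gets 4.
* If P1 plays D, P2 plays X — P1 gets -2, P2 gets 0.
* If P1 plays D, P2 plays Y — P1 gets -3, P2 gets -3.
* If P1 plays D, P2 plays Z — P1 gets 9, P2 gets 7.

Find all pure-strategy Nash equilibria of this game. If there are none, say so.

P1 against W: payoffs -1, -9, -4 → best response U.
P1 against X: payoffs 7, -7, -2 → best response U.
P1 against Y: payoffs -9, 7, -3 → best response M.
P1 against Z: payoffs 2, -1, 9 → best response D.
P2 against U: payoffs 3, 4, -7, 2 → best response X.
P2 against M: payoffs -5, -9, 0, -2 → best response Y.
P2 against D: payoffs 4, 0, -3, 7 → best response Z.
Mutual best responses: (U, X); (M, Y); (D, Z).

(U, X), (M, Y), (D, Z)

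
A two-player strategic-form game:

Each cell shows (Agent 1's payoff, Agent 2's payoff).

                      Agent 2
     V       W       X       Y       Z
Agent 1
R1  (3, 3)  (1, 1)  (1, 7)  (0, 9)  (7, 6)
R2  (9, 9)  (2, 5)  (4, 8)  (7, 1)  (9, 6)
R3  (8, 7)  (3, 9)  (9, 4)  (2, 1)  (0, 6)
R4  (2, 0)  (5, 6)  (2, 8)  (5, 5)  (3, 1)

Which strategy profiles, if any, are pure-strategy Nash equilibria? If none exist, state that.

(R1, V): Agent 1 can switch to R2 (3 → 9). Not NE.
(R1, W): Agent 1 can switch to R2 (1 → 2). Not NE.
(R1, X): Agent 1 can switch to R2 (1 → 4). Not NE.
(R1, Y): Agent 1 can switch to R2 (0 → 7). Not NE.
(R1, Z): Agent 1 can switch to R2 (7 → 9). Not NE.
(R2, V): Agent 1 gets 9, best alternative 8; Agent 2 gets 9, best alternative 8. No profitable deviation — NE.
(R2, W): Agent 1 can switch to R3 (2 → 3). Not NE.
(The remaining 13 profiles each have a profitable deviation by the same check.)

Pure NE: (R2, V)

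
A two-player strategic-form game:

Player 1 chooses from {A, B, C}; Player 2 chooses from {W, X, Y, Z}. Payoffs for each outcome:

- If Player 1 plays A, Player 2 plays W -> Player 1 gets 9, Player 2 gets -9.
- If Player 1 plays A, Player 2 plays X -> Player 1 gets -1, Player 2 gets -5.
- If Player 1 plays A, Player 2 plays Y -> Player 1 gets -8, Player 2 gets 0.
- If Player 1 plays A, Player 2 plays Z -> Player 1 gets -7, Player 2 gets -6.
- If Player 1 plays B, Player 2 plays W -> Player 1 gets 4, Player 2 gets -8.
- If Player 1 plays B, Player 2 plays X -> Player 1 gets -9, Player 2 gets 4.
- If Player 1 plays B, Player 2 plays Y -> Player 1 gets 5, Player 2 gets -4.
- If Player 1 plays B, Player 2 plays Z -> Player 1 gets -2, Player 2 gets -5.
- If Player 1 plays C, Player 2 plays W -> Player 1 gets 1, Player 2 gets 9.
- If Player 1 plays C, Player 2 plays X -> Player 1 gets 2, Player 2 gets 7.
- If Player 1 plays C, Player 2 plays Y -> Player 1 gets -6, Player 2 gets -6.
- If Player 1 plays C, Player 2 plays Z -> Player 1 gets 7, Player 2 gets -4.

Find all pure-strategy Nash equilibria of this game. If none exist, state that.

For each player, find the best response to each opponent profile; mutual best responses are the pure NE.
Player 1 against W: payoffs 9, 4, 1 → best response A.
Player 1 against X: payoffs -1, -9, 2 → best response C.
Player 1 against Y: payoffs -8, 5, -6 → best response B.
Player 1 against Z: payoffs -7, -2, 7 → best response C.
Player 2 against A: payoffs -9, -5, 0, -6 → best response Y.
Player 2 against B: payoffs -8, 4, -4, -5 → best response X.
Player 2 against C: payoffs 9, 7, -6, -4 → best response W.
No profile is a mutual best response for all players.

No pure-strategy Nash equilibrium.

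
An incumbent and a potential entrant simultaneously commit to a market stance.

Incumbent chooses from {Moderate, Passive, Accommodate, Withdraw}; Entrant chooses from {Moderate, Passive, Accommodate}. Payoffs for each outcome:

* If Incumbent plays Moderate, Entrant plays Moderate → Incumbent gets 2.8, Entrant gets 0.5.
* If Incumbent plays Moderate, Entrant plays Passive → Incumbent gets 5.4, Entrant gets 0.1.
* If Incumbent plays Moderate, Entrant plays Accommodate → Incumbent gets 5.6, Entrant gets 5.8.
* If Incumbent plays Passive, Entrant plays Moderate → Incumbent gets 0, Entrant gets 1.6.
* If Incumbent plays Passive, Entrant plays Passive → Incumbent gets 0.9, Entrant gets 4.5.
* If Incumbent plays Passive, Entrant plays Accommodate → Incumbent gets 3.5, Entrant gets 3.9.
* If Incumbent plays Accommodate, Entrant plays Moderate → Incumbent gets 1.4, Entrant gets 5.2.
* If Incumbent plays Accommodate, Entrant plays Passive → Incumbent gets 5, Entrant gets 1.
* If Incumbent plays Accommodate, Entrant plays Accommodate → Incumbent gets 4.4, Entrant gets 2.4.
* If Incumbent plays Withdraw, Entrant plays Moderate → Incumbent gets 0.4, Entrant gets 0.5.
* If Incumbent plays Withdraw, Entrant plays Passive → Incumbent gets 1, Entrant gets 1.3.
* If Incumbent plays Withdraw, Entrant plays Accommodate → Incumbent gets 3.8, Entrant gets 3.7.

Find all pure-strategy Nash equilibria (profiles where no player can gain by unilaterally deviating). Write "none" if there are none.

(Moderate, Moderate): Entrant can switch to Accommodate (0.5 → 5.8). Not NE.
(Moderate, Passive): Entrant can switch to Moderate (0.1 → 0.5). Not NE.
(Moderate, Accommodate): Incumbent gets 5.6, best alternative 4.4; Entrant gets 5.8, best alternative 0.5. No profitable deviation — NE.
(Passive, Moderate): Incumbent can switch to Moderate (0 → 2.8). Not NE.
(Passive, Passive): Incumbent can switch to Moderate (0.9 → 5.4). Not NE.
(Passive, Accommodate): Incumbent can switch to Moderate (3.5 → 5.6). Not NE.
(Accommodate, Moderate): Incumbent can switch to Moderate (1.4 → 2.8). Not NE.
(The remaining 5 profiles each have a profitable deviation by the same check.)

(Moderate, Accommodate)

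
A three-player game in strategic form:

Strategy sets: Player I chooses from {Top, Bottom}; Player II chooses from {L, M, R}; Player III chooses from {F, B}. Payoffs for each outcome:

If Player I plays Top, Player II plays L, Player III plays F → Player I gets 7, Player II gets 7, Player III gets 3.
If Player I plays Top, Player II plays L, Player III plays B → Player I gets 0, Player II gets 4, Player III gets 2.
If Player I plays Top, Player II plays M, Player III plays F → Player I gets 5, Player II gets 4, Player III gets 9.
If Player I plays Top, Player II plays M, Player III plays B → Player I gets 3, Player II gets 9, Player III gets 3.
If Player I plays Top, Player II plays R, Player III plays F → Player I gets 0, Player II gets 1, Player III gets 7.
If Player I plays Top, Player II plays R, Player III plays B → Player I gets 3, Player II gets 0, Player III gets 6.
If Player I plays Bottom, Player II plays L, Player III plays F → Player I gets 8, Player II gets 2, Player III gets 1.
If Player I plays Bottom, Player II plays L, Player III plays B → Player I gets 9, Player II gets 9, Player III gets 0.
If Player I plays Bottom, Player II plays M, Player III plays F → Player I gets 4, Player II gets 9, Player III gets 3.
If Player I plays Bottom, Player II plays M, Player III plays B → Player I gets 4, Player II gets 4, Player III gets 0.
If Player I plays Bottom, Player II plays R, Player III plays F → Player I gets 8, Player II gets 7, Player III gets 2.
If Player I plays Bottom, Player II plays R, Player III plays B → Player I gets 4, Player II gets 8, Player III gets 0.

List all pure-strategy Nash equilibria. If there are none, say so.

Check each profile: it is a Nash equilibrium iff no player can strictly gain by switching unilaterally.
(Top, L, F): Player I can switch to Bottom (7 → 8). Not NE.
(Top, L, B): Player I can switch to Bottom (0 → 9). Not NE.
(Top, M, F): Player II can switch to L (4 → 7). Not NE.
(Top, M, B): Player I can switch to Bottom (3 → 4). Not NE.
(Top, R, F): Player I can switch to Bottom (0 → 8). Not NE.
(Top, R, B): Player I can switch to Bottom (3 → 4). Not NE.
(Bottom, L, F): Player II can switch to M (2 → 9). Not NE.
(Bottom, L, B): Player III can switch to F (0 → 1). Not NE.
(The remaining 4 profiles each have a profitable deviation by the same check.)

No pure-strategy Nash equilibrium.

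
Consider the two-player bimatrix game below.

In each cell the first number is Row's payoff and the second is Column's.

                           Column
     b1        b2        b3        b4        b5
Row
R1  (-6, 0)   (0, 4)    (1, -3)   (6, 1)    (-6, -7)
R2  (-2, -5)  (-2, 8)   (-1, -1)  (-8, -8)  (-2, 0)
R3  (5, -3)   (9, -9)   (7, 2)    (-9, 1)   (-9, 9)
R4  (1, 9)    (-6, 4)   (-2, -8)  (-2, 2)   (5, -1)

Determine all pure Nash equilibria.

For each player, find the best response to each opponent profile; mutual best responses are the pure NE.
Row against b1: payoffs -6, -2, 5, 1 → best response R3.
Row against b2: payoffs 0, -2, 9, -6 → best response R3.
Row against b3: payoffs 1, -1, 7, -2 → best response R3.
Row against b4: payoffs 6, -8, -9, -2 → best response R1.
Row against b5: payoffs -6, -2, -9, 5 → best response R4.
Column against R1: payoffs 0, 4, -3, 1, -7 → best response b2.
Column against R2: payoffs -5, 8, -1, -8, 0 → best response b2.
Column against R3: payoffs -3, -9, 2, 1, 9 → best response b5.
Column against R4: payoffs 9, 4, -8, 2, -1 → best response b1.
No profile is a mutual best response for all players.

none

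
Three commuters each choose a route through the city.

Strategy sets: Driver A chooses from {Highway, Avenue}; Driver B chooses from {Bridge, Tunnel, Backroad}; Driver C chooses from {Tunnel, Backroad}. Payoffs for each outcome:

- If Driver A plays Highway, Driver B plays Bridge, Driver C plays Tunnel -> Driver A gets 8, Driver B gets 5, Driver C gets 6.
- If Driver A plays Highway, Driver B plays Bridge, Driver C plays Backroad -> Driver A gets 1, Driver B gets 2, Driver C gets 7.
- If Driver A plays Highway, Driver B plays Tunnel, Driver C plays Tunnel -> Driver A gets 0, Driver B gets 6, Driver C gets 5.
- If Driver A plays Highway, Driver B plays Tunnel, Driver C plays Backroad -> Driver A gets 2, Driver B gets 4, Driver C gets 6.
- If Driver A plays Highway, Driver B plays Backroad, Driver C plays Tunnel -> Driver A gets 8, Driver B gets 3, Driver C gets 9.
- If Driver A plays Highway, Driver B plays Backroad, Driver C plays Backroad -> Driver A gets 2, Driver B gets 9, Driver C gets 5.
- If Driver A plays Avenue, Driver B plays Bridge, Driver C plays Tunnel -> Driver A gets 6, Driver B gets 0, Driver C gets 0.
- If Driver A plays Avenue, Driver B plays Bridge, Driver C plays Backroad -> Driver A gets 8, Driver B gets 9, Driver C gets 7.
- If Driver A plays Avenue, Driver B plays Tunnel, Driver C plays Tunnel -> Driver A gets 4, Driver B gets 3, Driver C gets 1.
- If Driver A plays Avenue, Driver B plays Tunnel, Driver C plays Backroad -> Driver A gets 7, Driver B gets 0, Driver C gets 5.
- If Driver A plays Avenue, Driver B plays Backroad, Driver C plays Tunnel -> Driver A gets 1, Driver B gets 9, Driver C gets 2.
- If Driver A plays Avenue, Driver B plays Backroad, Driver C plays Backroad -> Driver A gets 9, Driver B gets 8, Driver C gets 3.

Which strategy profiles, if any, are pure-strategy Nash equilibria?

The unique pure-strategy Nash equilibrium is (Avenue, Bridge, Backroad).

(Highway, Bridge, Tunnel): Driver B can switch to Tunnel (5 → 6). Not NE.
(Highway, Bridge, Backroad): Driver A can switch to Avenue (1 → 8). Not NE.
(Highway, Tunnel, Tunnel): Driver A can switch to Avenue (0 → 4). Not NE.
(Highway, Tunnel, Backroad): Driver A can switch to Avenue (2 → 7). Not NE.
(Highway, Backroad, Tunnel): Driver B can switch to Bridge (3 → 5). Not NE.
(Highway, Backroad, Backroad): Driver A can switch to Avenue (2 → 9). Not NE.
(Avenue, Bridge, Backroad): Driver A gets 8, best alternative 1; Driver B gets 9, best alternative 8; Driver C gets 7, best alternative 0. No profitable deviation — NE.
(The remaining 5 profiles each have a profitable deviation by the same check.)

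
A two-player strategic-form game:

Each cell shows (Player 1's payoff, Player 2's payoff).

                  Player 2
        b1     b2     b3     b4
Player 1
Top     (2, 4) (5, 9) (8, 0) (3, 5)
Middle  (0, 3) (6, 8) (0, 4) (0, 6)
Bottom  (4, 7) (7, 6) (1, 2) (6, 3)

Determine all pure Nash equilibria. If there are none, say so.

The unique pure-strategy Nash equilibrium is (Bottom, b1).

Player 1 against b1: payoffs 2, 0, 4 → best response Bottom.
Player 1 against b2: payoffs 5, 6, 7 → best response Bottom.
Player 1 against b3: payoffs 8, 0, 1 → best response Top.
Player 1 against b4: payoffs 3, 0, 6 → best response Bottom.
Player 2 against Top: payoffs 4, 9, 0, 5 → best response b2.
Player 2 against Middle: payoffs 3, 8, 4, 6 → best response b2.
Player 2 against Bottom: payoffs 7, 6, 2, 3 → best response b1.
Mutual best responses: (Bottom, b1).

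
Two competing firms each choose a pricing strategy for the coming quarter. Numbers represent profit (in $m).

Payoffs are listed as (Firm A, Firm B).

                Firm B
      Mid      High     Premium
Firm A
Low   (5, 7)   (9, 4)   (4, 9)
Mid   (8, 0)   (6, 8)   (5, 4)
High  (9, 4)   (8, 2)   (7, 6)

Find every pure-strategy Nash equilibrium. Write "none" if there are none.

(Low, Mid): Firm A can switch to Mid (5 → 8). Not NE.
(Low, High): Firm B can switch to Mid (4 → 7). Not NE.
(Low, Premium): Firm A can switch to Mid (4 → 5). Not NE.
(Mid, Mid): Firm A can switch to High (8 → 9). Not NE.
(Mid, High): Firm A can switch to Low (6 → 9). Not NE.
(Mid, Premium): Firm A can switch to High (5 → 7). Not NE.
(High, Mid): Firm B can switch to Premium (4 → 6). Not NE.
(High, High): Firm A can switch to Low (8 → 9). Not NE.
(High, Premium): Firm A gets 7, best alternative 5; Firm B gets 6, best alternative 4. No profitable deviation — NE.

Pure NE: (High, Premium)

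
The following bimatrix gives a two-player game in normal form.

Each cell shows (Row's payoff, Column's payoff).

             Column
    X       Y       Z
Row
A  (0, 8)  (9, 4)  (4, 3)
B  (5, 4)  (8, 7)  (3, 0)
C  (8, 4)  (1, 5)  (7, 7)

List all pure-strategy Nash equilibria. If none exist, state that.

For each player, find the best response to each opponent profile; mutual best responses are the pure NE.
Row against X: payoffs 0, 5, 8 → best response C.
Row against Y: payoffs 9, 8, 1 → best response A.
Row against Z: payoffs 4, 3, 7 → best response C.
Column against A: payoffs 8, 4, 3 → best response X.
Column against B: payoffs 4, 7, 0 → best response Y.
Column against C: payoffs 4, 5, 7 → best response Z.
Mutual best responses: (C, Z).

The unique pure-strategy Nash equilibrium is (C, Z).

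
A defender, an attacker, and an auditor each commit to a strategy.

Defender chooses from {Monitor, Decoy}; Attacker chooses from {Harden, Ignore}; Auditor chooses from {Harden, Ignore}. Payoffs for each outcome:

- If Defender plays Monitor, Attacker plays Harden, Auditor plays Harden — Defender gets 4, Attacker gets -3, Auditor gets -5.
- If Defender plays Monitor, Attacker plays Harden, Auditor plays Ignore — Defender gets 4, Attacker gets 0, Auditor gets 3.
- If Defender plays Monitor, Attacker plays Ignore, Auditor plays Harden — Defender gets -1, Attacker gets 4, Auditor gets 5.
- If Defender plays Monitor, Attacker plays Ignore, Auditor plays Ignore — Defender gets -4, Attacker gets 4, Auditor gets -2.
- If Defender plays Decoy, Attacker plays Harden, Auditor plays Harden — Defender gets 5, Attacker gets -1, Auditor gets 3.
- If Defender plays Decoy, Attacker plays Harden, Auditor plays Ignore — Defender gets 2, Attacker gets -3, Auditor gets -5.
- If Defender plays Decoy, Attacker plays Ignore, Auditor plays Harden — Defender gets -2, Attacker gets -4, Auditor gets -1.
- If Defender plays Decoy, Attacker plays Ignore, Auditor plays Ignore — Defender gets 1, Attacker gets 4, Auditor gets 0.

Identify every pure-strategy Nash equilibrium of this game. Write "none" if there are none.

The pure Nash equilibria are (Monitor, Ignore, Harden), (Decoy, Harden, Harden), (Decoy, Ignore, Ignore).

Defender against (Harden, Harden): payoffs 4, 5 → best response Decoy.
Defender against (Harden, Ignore): payoffs 4, 2 → best response Monitor.
Defender against (Ignore, Harden): payoffs -1, -2 → best response Monitor.
Defender against (Ignore, Ignore): payoffs -4, 1 → best response Decoy.
Attacker against (Monitor, Harden): payoffs -3, 4 → best response Ignore.
Attacker against (Monitor, Ignore): payoffs 0, 4 → best response Ignore.
Attacker against (Decoy, Harden): payoffs -1, -4 → best response Harden.
Attacker against (Decoy, Ignore): payoffs -3, 4 → best response Ignore.
Auditor against (Monitor, Harden): payoffs -5, 3 → best response Ignore.
Auditor against (Monitor, Ignore): payoffs 5, -2 → best response Harden.
Auditor against (Decoy, Harden): payoffs 3, -5 → best response Harden.
Auditor against (Decoy, Ignore): payoffs -1, 0 → best response Ignore.
Mutual best responses: (Monitor, Ignore, Harden); (Decoy, Harden, Harden); (Decoy, Ignore, Ignore).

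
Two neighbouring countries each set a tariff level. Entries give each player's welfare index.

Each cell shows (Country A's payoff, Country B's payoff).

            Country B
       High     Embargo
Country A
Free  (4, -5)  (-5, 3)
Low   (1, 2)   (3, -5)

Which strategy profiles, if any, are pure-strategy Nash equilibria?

This game has no pure Nash equilibrium.

Country A against High: payoffs 4, 1 → best response Free.
Country A against Embargo: payoffs -5, 3 → best response Low.
Country B against Free: payoffs -5, 3 → best response Embargo.
Country B against Low: payoffs 2, -5 → best response High.
No profile is a mutual best response for all players.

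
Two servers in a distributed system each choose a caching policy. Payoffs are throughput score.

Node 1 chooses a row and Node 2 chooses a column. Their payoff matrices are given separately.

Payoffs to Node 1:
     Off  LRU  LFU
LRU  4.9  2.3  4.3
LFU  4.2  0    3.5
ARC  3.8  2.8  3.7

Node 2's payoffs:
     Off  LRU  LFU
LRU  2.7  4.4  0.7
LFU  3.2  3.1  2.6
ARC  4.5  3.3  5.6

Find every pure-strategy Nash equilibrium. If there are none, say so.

For each player, find the best response to each opponent profile; mutual best responses are the pure NE.
Node 1 against Off: payoffs 4.9, 4.2, 3.8 → best response LRU.
Node 1 against LRU: payoffs 2.3, 0, 2.8 → best response ARC.
Node 1 against LFU: payoffs 4.3, 3.5, 3.7 → best response LRU.
Node 2 against LRU: payoffs 2.7, 4.4, 0.7 → best response LRU.
Node 2 against LFU: payoffs 3.2, 3.1, 2.6 → best response Off.
Node 2 against ARC: payoffs 4.5, 3.3, 5.6 → best response LFU.
No profile is a mutual best response for all players.

There is no pure-strategy Nash equilibrium.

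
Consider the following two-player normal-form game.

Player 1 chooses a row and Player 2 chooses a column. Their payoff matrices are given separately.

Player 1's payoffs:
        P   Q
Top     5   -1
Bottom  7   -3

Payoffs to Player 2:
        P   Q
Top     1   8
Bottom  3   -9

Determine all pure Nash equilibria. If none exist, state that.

Player 1 against P: payoffs 5, 7 → best response Bottom.
Player 1 against Q: payoffs -1, -3 → best response Top.
Player 2 against Top: payoffs 1, 8 → best response Q.
Player 2 against Bottom: payoffs 3, -9 → best response P.
Mutual best responses: (Top, Q); (Bottom, P).

(Top, Q) and (Bottom, P)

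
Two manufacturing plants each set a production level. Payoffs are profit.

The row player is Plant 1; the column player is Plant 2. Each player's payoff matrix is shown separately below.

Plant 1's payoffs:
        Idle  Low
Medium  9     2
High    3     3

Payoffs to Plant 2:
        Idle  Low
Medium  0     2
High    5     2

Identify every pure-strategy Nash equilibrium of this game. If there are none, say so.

For each player, find the best response to each opponent profile; mutual best responses are the pure NE.
Plant 1 against Idle: payoffs 9, 3 → best response Medium.
Plant 1 against Low: payoffs 2, 3 → best response High.
Plant 2 against Medium: payoffs 0, 2 → best response Low.
Plant 2 against High: payoffs 5, 2 → best response Idle.
No profile is a mutual best response for all players.

This game has no pure Nash equilibrium.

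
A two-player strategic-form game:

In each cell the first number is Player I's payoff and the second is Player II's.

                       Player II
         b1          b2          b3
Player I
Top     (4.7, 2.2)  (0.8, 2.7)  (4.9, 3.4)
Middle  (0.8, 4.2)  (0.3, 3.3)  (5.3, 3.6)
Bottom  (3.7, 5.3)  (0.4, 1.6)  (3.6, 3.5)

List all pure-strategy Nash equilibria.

Mark each player's best response to every combination of opponents' strategies; a profile where every player is best-responding is a pure Nash equilibrium.
Player I against b1: payoffs 4.7, 0.8, 3.7 → best response Top.
Player I against b2: payoffs 0.8, 0.3, 0.4 → best response Top.
Player I against b3: payoffs 4.9, 5.3, 3.6 → best response Middle.
Player II against Top: payoffs 2.2, 2.7, 3.4 → best response b3.
Player II against Middle: payoffs 4.2, 3.3, 3.6 → best response b1.
Player II against Bottom: payoffs 5.3, 1.6, 3.5 → best response b1.
No profile is a mutual best response for all players.

none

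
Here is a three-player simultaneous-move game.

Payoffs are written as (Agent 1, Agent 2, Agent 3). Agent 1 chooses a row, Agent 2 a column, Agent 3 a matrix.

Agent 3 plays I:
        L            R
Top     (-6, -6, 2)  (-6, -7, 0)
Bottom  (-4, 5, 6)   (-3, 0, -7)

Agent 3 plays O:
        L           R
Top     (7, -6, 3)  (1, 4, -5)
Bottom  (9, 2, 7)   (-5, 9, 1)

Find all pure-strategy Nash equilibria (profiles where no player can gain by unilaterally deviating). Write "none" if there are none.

For each strategy profile, look for a profitable unilateral deviation.
(Top, L, I): Agent 1 can switch to Bottom (-6 → -4). Not NE.
(Top, L, O): Agent 1 can switch to Bottom (7 → 9). Not NE.
(Top, R, I): Agent 1 can switch to Bottom (-6 → -3). Not NE.
(Top, R, O): Agent 3 can switch to I (-5 → 0). Not NE.
(Bottom, L, I): Agent 3 can switch to O (6 → 7). Not NE.
(Bottom, L, O): Agent 2 can switch to R (2 → 9). Not NE.
(Bottom, R, I): Agent 2 can switch to L (0 → 5). Not NE.
(Bottom, R, O): Agent 1 can switch to Top (-5 → 1). Not NE.

No pure-strategy Nash equilibrium.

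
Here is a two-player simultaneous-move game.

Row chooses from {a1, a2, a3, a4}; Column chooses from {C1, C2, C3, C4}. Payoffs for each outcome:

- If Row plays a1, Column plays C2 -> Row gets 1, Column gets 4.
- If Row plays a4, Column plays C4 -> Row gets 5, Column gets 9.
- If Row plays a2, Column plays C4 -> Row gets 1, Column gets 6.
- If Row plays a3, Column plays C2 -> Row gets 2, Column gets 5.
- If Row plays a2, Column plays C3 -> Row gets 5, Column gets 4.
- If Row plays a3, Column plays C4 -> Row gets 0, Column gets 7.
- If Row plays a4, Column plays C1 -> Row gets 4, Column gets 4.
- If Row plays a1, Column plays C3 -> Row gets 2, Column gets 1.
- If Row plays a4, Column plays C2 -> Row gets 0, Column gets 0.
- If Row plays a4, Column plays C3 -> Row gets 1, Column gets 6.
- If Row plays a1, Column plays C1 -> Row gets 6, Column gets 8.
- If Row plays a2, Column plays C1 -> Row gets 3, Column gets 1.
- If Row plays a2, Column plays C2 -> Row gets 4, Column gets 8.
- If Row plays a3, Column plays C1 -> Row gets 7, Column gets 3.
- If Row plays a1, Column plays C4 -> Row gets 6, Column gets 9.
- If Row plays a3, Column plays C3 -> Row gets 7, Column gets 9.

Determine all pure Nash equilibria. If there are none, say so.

Mark each player's best response to every combination of opponents' strategies; a profile where every player is best-responding is a pure Nash equilibrium.
Row against C1: payoffs 6, 3, 7, 4 → best response a3.
Row against C2: payoffs 1, 4, 2, 0 → best response a2.
Row against C3: payoffs 2, 5, 7, 1 → best response a3.
Row against C4: payoffs 6, 1, 0, 5 → best response a1.
Column against a1: payoffs 8, 4, 1, 9 → best response C4.
Column against a2: payoffs 1, 8, 4, 6 → best response C2.
Column against a3: payoffs 3, 5, 9, 7 → best response C3.
Column against a4: payoffs 4, 0, 6, 9 → best response C4.
Mutual best responses: (a1, C4); (a2, C2); (a3, C3).

(a1, C4); (a2, C2); (a3, C3)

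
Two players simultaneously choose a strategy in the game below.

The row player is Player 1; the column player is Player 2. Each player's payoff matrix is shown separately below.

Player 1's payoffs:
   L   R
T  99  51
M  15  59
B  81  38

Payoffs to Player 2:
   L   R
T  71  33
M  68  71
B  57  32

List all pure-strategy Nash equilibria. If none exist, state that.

Pure-strategy Nash equilibria: (T, L), (M, R)

Player 1 against L: payoffs 99, 15, 81 → best response T.
Player 1 against R: payoffs 51, 59, 38 → best response M.
Player 2 against T: payoffs 71, 33 → best response L.
Player 2 against M: payoffs 68, 71 → best response R.
Player 2 against B: payoffs 57, 32 → best response L.
Mutual best responses: (T, L); (M, R).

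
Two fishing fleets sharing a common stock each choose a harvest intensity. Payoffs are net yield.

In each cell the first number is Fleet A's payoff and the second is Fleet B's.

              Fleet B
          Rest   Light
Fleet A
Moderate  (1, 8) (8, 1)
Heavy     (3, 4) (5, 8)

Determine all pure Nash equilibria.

No pure-strategy Nash equilibrium.

(Moderate, Rest): Fleet A can switch to Heavy (1 → 3). Not NE.
(Moderate, Light): Fleet B can switch to Rest (1 → 8). Not NE.
(Heavy, Rest): Fleet B can switch to Light (4 → 8). Not NE.
(Heavy, Light): Fleet A can switch to Moderate (5 → 8). Not NE.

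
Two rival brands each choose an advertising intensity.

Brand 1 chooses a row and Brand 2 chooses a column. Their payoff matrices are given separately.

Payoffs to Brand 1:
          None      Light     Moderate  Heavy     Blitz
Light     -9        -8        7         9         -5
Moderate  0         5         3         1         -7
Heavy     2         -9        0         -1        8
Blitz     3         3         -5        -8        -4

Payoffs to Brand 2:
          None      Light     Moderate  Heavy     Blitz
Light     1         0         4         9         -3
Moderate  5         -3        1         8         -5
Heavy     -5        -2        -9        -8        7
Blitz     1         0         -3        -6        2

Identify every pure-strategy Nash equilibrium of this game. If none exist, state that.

For each player, find the best response to each opponent profile; mutual best responses are the pure NE.
Brand 1 against None: payoffs -9, 0, 2, 3 → best response Blitz.
Brand 1 against Light: payoffs -8, 5, -9, 3 → best response Moderate.
Brand 1 against Moderate: payoffs 7, 3, 0, -5 → best response Light.
Brand 1 against Heavy: payoffs 9, 1, -1, -8 → best response Light.
Brand 1 against Blitz: payoffs -5, -7, 8, -4 → best response Heavy.
Brand 2 against Light: payoffs 1, 0, 4, 9, -3 → best response Heavy.
Brand 2 against Moderate: payoffs 5, -3, 1, 8, -5 → best response Heavy.
Brand 2 against Heavy: payoffs -5, -2, -9, -8, 7 → best response Blitz.
Brand 2 against Blitz: payoffs 1, 0, -3, -6, 2 → best response Blitz.
Mutual best responses: (Light, Heavy); (Heavy, Blitz).

Pure-strategy Nash equilibria: (Light, Heavy) and (Heavy, Blitz)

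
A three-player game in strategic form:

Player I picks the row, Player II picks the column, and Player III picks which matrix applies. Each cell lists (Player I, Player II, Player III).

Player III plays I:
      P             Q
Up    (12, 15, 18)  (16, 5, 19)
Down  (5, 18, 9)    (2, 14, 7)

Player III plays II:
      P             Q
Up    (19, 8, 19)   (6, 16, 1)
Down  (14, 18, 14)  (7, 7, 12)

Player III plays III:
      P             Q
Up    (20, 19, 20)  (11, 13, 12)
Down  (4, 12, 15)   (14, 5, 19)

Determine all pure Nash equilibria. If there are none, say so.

Player I against (P, I): payoffs 12, 5 → best response Up.
Player I against (P, II): payoffs 19, 14 → best response Up.
Player I against (P, III): payoffs 20, 4 → best response Up.
Player I against (Q, I): payoffs 16, 2 → best response Up.
Player I against (Q, II): payoffs 6, 7 → best response Down.
Player I against (Q, III): payoffs 11, 14 → best response Down.
Player II against (Up, I): payoffs 15, 5 → best response P.
Player II against (Up, II): payoffs 8, 16 → best response Q.
Player II against (Up, III): payoffs 19, 13 → best response P.
Player II against (Down, I): payoffs 18, 14 → best response P.
Player II against (Down, II): payoffs 18, 7 → best response P.
Player II against (Down, III): payoffs 12, 5 → best response P.
Player III against (Up, P): payoffs 18, 19, 20 → best response III.
Player III against (Up, Q): payoffs 19, 1, 12 → best response I.
Player III against (Down, P): payoffs 9, 14, 15 → best response III.
Player III against (Down, Q): payoffs 7, 12, 19 → best response III.
Mutual best responses: (Up, P, III).

Pure NE: (Up, P, III)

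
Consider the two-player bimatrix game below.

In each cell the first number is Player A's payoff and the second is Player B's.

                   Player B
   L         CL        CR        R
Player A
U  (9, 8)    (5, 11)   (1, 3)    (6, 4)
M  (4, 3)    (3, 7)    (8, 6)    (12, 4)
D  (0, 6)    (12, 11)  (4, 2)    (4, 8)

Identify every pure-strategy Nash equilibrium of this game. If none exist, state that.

(D, CL)

(U, L): Player B can switch to CL (8 → 11). Not NE.
(U, CL): Player A can switch to D (5 → 12). Not NE.
(U, CR): Player A can switch to M (1 → 8). Not NE.
(U, R): Player A can switch to M (6 → 12). Not NE.
(M, L): Player A can switch to U (4 → 9). Not NE.
(M, CL): Player A can switch to U (3 → 5). Not NE.
(M, CR): Player B can switch to CL (6 → 7). Not NE.
(M, R): Player B can switch to CL (4 → 7). Not NE.
(D, L): Player A can switch to U (0 → 9). Not NE.
(D, CL): Player A gets 12, best alternative 5; Player B gets 11, best alternative 8. No profitable deviation — NE.
(D, CR): Player A can switch to M (4 → 8). Not NE.
(D, R): Player A can switch to U (4 → 6). Not NE.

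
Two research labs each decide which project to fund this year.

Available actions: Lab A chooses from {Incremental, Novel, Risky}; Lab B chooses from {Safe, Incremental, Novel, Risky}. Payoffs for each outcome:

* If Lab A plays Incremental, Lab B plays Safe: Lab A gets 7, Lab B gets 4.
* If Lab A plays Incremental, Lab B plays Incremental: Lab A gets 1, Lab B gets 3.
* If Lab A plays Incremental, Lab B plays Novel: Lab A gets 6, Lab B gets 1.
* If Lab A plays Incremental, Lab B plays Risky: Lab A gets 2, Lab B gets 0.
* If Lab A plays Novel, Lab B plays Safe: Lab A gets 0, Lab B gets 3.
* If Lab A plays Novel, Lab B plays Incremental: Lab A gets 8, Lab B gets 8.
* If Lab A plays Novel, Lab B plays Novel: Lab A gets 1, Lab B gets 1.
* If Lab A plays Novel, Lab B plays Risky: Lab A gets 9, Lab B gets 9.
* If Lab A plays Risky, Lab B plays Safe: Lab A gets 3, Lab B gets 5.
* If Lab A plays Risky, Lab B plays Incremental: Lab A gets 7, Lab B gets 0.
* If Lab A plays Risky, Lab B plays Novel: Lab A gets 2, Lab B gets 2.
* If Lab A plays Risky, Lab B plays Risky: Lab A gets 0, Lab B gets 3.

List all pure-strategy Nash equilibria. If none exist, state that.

(Incremental, Safe), (Novel, Risky)

For each strategy profile, look for a profitable unilateral deviation.
(Incremental, Safe): Lab A gets 7, best alternative 3; Lab B gets 4, best alternative 3. No profitable deviation — NE.
(Incremental, Incremental): Lab A can switch to Novel (1 → 8). Not NE.
(Incremental, Novel): Lab B can switch to Safe (1 → 4). Not NE.
(Incremental, Risky): Lab A can switch to Novel (2 → 9). Not NE.
(Novel, Safe): Lab A can switch to Incremental (0 → 7). Not NE.
(Novel, Incremental): Lab B can switch to Risky (8 → 9). Not NE.
(Novel, Novel): Lab A can switch to Incremental (1 → 6). Not NE.
(Novel, Risky): Lab A gets 9, best alternative 2; Lab B gets 9, best alternative 8. No profitable deviation — NE.
(Risky, Safe): Lab A can switch to Incremental (3 → 7). Not NE.
(Risky, Incremental): Lab A can switch to Novel (7 → 8). Not NE.
(Risky, Novel): Lab A can switch to Incremental (2 → 6). Not NE.
(Risky, Risky): Lab A can switch to Incremental (0 → 2). Not NE.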